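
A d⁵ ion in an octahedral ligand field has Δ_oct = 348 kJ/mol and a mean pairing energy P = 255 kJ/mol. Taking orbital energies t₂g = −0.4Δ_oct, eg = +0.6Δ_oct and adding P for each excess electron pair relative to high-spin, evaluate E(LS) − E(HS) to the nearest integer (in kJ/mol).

-186

In the high-spin limit (t₂g³ eg²) the orbital term is 0.0Δ_oct = 0 kJ/mol, with no excess pairing.
Low-spin t₂g⁵ eg⁰ gives -2.0Δ_oct = -696 kJ/mol, but forming 2 extra pairs costs 2P = 510 kJ/mol, so E(LS) = -696 + 510 = -186 kJ/mol.
The difference is -186 − (0) = -186 kJ/mol, so low-spin lies lower.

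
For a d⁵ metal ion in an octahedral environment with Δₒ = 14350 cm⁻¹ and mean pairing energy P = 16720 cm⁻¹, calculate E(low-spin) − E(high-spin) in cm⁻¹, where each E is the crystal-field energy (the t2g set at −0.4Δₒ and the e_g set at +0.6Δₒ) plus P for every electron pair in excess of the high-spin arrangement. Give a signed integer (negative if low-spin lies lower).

4740

High-spin d⁵ fills as t2g^3 e_g^2 with CFSE 3(−0.4) + 2(+0.6) = 0.0Δₒ = 0 cm⁻¹.
Low-spin t2g^5 e_g^0 gives -2.0Δₒ = -28700 cm⁻¹, but forming 2 extra pairs costs 2P = 33440 cm⁻¹, so E(LS) = -28700 + 33440 = 4740 cm⁻¹.
Thus E(LS) − E(HS) = 4740 cm⁻¹.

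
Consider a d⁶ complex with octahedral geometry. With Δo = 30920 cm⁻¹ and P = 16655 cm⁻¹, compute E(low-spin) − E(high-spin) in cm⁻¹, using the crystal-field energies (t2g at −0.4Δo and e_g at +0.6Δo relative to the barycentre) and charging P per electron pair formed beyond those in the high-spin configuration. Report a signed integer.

-28530

High-spin d⁶ fills as t2g^4 e_g^2 with CFSE 4(−0.4) + 2(+0.6) = -0.4Δo = -12368 cm⁻¹.
Low-spin t2g^6 e_g^0 gives -2.4Δo = -74208 cm⁻¹, but forming 2 extra pairs costs 2P = 33310 cm⁻¹, so E(LS) = -74208 + 33310 = -40898 cm⁻¹.
The difference is -40898 − (-12368) = -28530 cm⁻¹, so low-spin lies lower.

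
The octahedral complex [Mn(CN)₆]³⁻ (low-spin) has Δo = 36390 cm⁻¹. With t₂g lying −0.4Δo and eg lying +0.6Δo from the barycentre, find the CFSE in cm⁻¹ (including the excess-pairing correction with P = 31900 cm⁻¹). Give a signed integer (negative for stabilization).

-26324

Each CN⁻ contributes -1; 6 × (-1) = -6. With overall charge -3, Mn is in the +3 oxidation state.
Mn³⁺: group 7, so d-count = 7 − 3 = 4.
Configuration: t₂g⁴ eg⁰.
The orbital stabilization is -1.6Δo = -1.6 × 36390 = -58224 cm⁻¹.
High-spin d⁴ would be t₂g³ eg¹ with 0 pairs; low-spin has 1, so 1 excess pair costs +1P = +31900 cm⁻¹.
Net CFSE = -58224 + 31900 = -26324 cm⁻¹.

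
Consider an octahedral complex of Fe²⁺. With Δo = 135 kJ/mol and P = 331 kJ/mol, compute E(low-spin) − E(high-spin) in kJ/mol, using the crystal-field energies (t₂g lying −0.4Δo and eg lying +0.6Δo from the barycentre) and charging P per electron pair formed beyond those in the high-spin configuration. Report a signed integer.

392

Fe sits in group 8; removing 2 electrons leaves Fe²⁺ with 8 − 2 = 6 d electrons.
High-spin: t₂g⁴ eg², CFSE = -0.4Δo = -54 kJ/mol.
Low-spin: t₂g⁶ eg⁰, orbital CFSE = -2.4Δo = -324 kJ/mol; plus 2 excess pairs × P = +662 kJ/mol; total 338 kJ/mol.
The difference is 338 − (-54) = 392 kJ/mol, so high-spin lies lower.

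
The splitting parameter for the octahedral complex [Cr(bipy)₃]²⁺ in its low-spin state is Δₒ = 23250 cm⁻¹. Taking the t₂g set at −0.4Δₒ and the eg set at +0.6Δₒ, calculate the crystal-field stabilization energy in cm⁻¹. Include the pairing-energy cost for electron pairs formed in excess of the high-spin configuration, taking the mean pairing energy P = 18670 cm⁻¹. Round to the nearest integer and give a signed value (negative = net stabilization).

-18530

bipy is neutral, so the +2 overall charge sits on Cr: oxidation state +2.
Group 6 minus oxidation state +2 gives a d⁴ configuration for Cr²⁺.
The d⁴ electrons fill as t₂g⁴ eg⁰.
The orbital stabilization is -1.6Δₒ = -1.6 × 23250 = -37200 cm⁻¹.
Pairing penalty: 1 pair vs 0 in the high-spin reference → 1 extra × P = 18670 cm⁻¹.
Combining: -37200 + 18670 = -18530 cm⁻¹.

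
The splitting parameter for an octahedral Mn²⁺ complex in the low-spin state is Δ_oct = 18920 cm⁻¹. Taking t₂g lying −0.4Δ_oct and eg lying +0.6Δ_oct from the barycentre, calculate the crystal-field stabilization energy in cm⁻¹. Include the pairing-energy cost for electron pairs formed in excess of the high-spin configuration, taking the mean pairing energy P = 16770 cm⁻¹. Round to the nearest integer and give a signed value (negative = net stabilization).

Mn²⁺: group 7, so d-count = 7 − 2 = 5.
Electron filling gives t₂g⁵ eg⁰.
The orbital stabilization is -2.0Δ_oct = -2.0 × 18920 = -37840 cm⁻¹.
Relative to high-spin t₂g³ eg² (0 paired), the low-spin configuration has 2 additional pairs, contributing +2 × 16770 = +33540 cm⁻¹.
Overall CFSE = -37840 + 33540 = -4300 cm⁻¹.

-4300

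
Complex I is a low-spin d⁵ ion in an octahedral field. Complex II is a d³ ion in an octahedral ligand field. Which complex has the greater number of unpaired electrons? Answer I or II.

I: t₂g⁵ eg⁰ → 1 unpaired.
II: For octahedral d³ the high- and low-spin configurations coincide; t₂g³ eg⁰ → 3 unpaired.
So II has more unpaired electrons.

II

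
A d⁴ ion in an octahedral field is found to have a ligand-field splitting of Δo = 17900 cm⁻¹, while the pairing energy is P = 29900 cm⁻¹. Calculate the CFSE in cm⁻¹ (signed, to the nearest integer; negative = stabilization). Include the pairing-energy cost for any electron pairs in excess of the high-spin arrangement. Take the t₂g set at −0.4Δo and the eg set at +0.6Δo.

-10740

Δo < P, so pairing is avoided: the ground state is high-spin.
That gives t₂g³ eg¹.
Orbital CFSE = -0.6Δo = -0.6 × 17900 = -10740 cm⁻¹.
High-spin has no excess pairs, so no pairing correction applies.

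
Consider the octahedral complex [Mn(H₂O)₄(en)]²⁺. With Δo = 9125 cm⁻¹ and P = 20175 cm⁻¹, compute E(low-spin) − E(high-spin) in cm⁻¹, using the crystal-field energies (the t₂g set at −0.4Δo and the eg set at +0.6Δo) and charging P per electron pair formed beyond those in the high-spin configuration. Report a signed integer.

Ligand charges: 4×(+0) from H₂O and 1×(+0) from en sum to +0; with overall charge +2, Mn is +2.
Mn²⁺: group 7, so d-count = 7 − 2 = 5.
In the high-spin limit (t₂g³ eg²) the orbital term is 0.0Δo = 0 cm⁻¹, with no excess pairing.
Low-spin: t₂g⁵ eg⁰, orbital CFSE = -2.0Δo = -18250 cm⁻¹; plus 2 excess pairs × P = +40350 cm⁻¹; total 22100 cm⁻¹.
The difference is 22100 − (0) = 22100 cm⁻¹, so high-spin lies lower.

22100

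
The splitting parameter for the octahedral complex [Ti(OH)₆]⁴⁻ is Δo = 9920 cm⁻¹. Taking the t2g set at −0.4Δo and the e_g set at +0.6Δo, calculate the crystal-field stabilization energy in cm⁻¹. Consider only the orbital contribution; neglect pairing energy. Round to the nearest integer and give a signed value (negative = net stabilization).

-7936

Each OH⁻ contributes -1; 6 × (-1) = -6. With overall charge -4, Ti is in the +2 oxidation state.
Group 4 minus oxidation state +2 gives a d² configuration for Ti²⁺.
Electron filling gives t2g^2 e_g^0.
Orbital CFSE = 2(-0.4) + 0(0.6) = -0.8Δo = -0.8 × 9920 = -7936 cm⁻¹.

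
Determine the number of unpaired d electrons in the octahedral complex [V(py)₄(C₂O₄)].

Ligand charges: 4×(+0) from py and 1×(-2) from C₂O₄²⁻ sum to -2; with overall charge +0, V is +2.
V is in group 5, so V²⁺ is d³ (5 − 2 = 3).
Configuration: t₂g³ eg⁰, giving 3 unpaired electrons.

3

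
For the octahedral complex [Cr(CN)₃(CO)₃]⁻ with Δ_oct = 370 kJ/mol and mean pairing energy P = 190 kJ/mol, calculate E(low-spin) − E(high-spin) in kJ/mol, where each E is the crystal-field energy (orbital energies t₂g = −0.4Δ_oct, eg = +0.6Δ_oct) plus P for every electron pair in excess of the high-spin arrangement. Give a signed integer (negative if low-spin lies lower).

Ligand charges: 3×(-1) from CN⁻ and 3×(+0) from CO sum to -3; with overall charge -1, Cr is +2.
Cr²⁺: group 6, so d-count = 6 − 2 = 4.
In the high-spin limit (t₂g³ eg¹) the orbital term is -0.6Δ_oct = -222 kJ/mol, with no excess pairing.
For low-spin the configuration is t₂g⁴ eg⁰: orbital energy -1.6 × 370 = -592 kJ/mol, and 1 additional pair relative to high-spin adds 190 kJ/mol, giving -402 kJ/mol.
E(LS) − E(HS) = -402 − (-222) = -180 kJ/mol.

-180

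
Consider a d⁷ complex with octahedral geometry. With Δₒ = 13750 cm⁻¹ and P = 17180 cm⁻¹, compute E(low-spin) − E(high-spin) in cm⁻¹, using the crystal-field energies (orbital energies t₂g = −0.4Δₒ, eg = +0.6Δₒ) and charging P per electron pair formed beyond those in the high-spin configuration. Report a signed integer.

3430

High-spin d⁷ fills as t₂g⁵ eg² with CFSE 5(−0.4) + 2(+0.6) = -0.8Δₒ = -11000 cm⁻¹.
Low-spin: t₂g⁶ eg¹, orbital CFSE = -1.8Δₒ = -24750 cm⁻¹; plus 1 excess pair × P = +17180 cm⁻¹; total -7570 cm⁻¹.
Thus E(LS) − E(HS) = 3430 cm⁻¹.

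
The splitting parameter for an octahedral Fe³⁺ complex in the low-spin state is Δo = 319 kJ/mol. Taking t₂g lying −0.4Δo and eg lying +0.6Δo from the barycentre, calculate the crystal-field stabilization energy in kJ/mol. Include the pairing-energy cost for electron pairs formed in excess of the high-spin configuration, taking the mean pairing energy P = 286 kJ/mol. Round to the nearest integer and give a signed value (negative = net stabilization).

Fe³⁺: group 8, so d-count = 8 − 3 = 5.
Configuration: t₂g⁵ eg⁰.
The orbital stabilization is -2.0Δo = -2.0 × 319 = -638 kJ/mol.
Relative to high-spin t₂g³ eg² (0 paired), the low-spin configuration has 2 additional pairs, contributing +2 × 286 = +572 kJ/mol.
Net CFSE = -638 + 572 = -66 kJ/mol.

-66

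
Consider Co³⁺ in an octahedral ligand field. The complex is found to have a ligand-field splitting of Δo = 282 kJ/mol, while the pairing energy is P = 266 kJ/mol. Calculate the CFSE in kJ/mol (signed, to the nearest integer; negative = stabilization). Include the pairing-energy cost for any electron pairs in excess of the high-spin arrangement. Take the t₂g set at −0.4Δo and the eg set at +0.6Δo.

Co is in group 9, so Co³⁺ is d⁶ (9 − 3 = 6).
Δo > P, so pairing is preferred: the ground state is low-spin.
Filling d⁶ accordingly: t₂g⁶ eg⁰.
Orbital CFSE = -2.4Δo = -2.4 × 282 = -677 kJ/mol.
Excess pairs vs high-spin: 3 − 1 = 2; pairing cost = +532 kJ/mol.
Net CFSE = -677 + 532 = -145 kJ/mol.

-145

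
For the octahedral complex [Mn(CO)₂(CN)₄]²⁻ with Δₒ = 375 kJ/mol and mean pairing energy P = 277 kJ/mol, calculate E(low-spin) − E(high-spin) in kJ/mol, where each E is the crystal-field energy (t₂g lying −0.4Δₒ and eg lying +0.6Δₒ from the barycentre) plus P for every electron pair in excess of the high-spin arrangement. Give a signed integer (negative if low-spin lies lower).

-196

Ligand charges: 2×(+0) from CO and 4×(-1) from CN⁻ sum to -4; with overall charge -2, Mn is +2.
Group 7 minus oxidation state +2 gives a d⁵ configuration for Mn²⁺.
High-spin: t₂g³ eg², CFSE = 0.0Δₒ = 0 kJ/mol.
Low-spin: t₂g⁵ eg⁰, orbital CFSE = -2.0Δₒ = -750 kJ/mol; plus 2 excess pairs × P = +554 kJ/mol; total -196 kJ/mol.
Thus E(LS) − E(HS) = -196 kJ/mol.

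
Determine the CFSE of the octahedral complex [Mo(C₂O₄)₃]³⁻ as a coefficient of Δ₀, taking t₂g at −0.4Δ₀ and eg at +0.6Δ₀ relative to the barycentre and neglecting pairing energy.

-1.2 Δ₀

Each C₂O₄²⁻ contributes -2; 3 × (-2) = -6. With overall charge -3, Mo is in the +3 oxidation state.
Mo sits in group 6; removing 3 electrons leaves Mo³⁺ with 6 − 3 = 3 d electrons.
For octahedral d³ the high- and low-spin configurations coincide.
Configuration: t₂g³ eg⁰.
CFSE = 3(-0.4Δ₀) + 0(0.6Δ₀) = -1.2Δ₀ + 0.0Δ₀ = -1.2Δ₀.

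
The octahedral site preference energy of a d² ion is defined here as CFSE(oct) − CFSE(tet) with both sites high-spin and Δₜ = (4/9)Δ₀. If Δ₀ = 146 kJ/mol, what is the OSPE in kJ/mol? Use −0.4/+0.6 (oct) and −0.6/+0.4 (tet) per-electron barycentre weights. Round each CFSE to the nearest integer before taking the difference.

-39

Octahedral high-spin t₂g² eg⁰: CFSE = -0.8 × 146 = -117 kJ/mol.
Tetrahedral e² t₂⁰ gives -1.2Δₜ = -1.2 × (4/9) × 146 = -78 kJ/mol.
Subtracting, OSPE = -117 − (-78) = -39 kJ/mol.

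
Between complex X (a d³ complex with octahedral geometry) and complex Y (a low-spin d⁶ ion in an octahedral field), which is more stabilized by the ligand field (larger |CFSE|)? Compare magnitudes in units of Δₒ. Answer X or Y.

X: For octahedral d³ the high- and low-spin configurations coincide; t₂g³ eg⁰, CFSE = -1.2Δₒ.
Y: t2g^6 e_g^0, CFSE = -2.4Δₒ.
So Y has the larger |CFSE|.

Y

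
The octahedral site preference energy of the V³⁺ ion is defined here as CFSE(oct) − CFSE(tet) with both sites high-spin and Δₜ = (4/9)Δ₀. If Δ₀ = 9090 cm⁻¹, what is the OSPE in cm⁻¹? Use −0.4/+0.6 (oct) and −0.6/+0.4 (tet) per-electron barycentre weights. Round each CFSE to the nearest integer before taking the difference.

-2424

V³⁺: group 5, so d-count = 5 − 3 = 2.
Octahedral (high-spin): t₂g² eg⁰, CFSE = 2(−0.4) + 0(+0.6) = -0.8Δ₀ = -0.8 × 9090 = -7272 cm⁻¹.
In a tetrahedral site the filling is e² t₂⁰: CFSE(tet) = -1.2Δₜ = -1.2 × (4/9)(9090) = -4848 cm⁻¹.
OSPE = CFSE(oct) − CFSE(tet) = -7272 − (-4848) = -2424 cm⁻¹.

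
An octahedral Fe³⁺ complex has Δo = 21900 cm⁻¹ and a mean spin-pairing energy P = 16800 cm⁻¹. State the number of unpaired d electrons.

1

Fe sits in group 8; removing 3 electrons leaves Fe³⁺ with 8 − 3 = 5 d electrons.
Here Δo > P (21900 > 16800), so the low-spin state is favoured.
Configuration: t2g^5 e_g^0.
Unpaired electrons: 1.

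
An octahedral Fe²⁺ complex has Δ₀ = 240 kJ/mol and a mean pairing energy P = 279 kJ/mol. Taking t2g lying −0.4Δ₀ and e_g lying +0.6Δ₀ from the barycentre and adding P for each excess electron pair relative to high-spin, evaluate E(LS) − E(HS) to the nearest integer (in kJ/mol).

78

Fe sits in group 8; removing 2 electrons leaves Fe²⁺ with 8 − 2 = 6 d electrons.
In the high-spin limit (t2g^4 e_g^2) the orbital term is -0.4Δ₀ = -96 kJ/mol, with no excess pairing.
Low-spin t2g^6 e_g^0 gives -2.4Δ₀ = -576 kJ/mol, but forming 2 extra pairs costs 2P = 558 kJ/mol, so E(LS) = -576 + 558 = -18 kJ/mol.
E(LS) − E(HS) = -18 − (-96) = 78 kJ/mol.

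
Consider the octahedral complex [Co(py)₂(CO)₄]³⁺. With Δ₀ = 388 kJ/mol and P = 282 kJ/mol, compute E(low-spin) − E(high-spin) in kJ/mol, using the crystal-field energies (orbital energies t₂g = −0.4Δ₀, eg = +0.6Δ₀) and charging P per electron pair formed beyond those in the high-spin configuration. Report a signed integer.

-212

Ligand charges: 2×(+0) from py and 4×(+0) from CO sum to +0; with overall charge +3, Co is +3.
Co³⁺: group 9, so d-count = 9 − 3 = 6.
High-spin d⁶ fills as t₂g⁴ eg² with CFSE 4(−0.4) + 2(+0.6) = -0.4Δ₀ = -155 kJ/mol.
Low-spin: t₂g⁶ eg⁰, orbital CFSE = -2.4Δ₀ = -931 kJ/mol; plus 2 excess pairs × P = +564 kJ/mol; total -367 kJ/mol.
Thus E(LS) − E(HS) = -212 kJ/mol.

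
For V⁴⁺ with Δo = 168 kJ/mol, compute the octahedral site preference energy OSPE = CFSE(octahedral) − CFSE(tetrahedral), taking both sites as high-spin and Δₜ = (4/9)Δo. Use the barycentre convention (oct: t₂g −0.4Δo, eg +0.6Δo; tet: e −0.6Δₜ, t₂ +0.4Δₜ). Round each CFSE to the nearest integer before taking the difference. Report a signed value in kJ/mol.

V⁴⁺: group 5, so d-count = 5 − 4 = 1.
In an octahedral site d¹ (HS) is t₂g¹ eg⁰, giving CFSE(oct) = -0.4Δo = -67 kJ/mol.
In a tetrahedral site the filling is e¹ t₂⁰: CFSE(tet) = -0.6Δₜ = -0.6 × (4/9)(168) = -45 kJ/mol.
OSPE = -67 − (-45) = -22 kJ/mol.

-22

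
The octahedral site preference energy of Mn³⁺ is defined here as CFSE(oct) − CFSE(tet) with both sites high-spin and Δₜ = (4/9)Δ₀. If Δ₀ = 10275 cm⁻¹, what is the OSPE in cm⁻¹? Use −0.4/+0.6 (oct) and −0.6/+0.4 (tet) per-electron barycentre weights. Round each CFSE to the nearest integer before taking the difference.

Group 7 minus oxidation state +3 gives a d⁴ configuration for Mn³⁺.
In an octahedral site d⁴ (HS) is t₂g³ eg¹, giving CFSE(oct) = -0.6Δ₀ = -6165 cm⁻¹.
Tetrahedral e² t₂² gives -0.4Δₜ = -0.4 × (4/9) × 10275 = -1827 cm⁻¹.
OSPE = -6165 − (-1827) = -4338 cm⁻¹.

-4338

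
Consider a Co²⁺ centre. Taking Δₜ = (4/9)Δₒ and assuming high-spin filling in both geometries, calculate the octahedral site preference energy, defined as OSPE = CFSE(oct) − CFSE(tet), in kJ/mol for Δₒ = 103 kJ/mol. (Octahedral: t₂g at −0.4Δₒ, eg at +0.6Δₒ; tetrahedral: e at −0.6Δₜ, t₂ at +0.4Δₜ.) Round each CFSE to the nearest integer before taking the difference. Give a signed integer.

-27

Co sits in group 9; removing 2 electrons leaves Co²⁺ with 9 − 2 = 7 d electrons.
Octahedral high-spin t2g^5 e_g^2: CFSE = -0.8 × 103 = -82 kJ/mol.
Tetrahedral: e^4 t2^3, CFSE = 4(−0.6) + 3(+0.4) = -1.2Δₜ = -1.2 × (4/9) × 103 = -55 kJ/mol.
Subtracting, OSPE = -82 − (-55) = -27 kJ/mol.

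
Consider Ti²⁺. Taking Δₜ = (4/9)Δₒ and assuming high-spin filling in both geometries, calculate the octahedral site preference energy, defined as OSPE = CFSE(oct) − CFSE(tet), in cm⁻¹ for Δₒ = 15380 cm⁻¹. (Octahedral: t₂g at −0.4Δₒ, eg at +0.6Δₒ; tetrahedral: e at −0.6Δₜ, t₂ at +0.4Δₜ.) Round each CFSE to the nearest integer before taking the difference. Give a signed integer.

-4101

Ti²⁺: group 4, so d-count = 4 − 2 = 2.
In an octahedral site d² (HS) is t2g^2 e_g^0, giving CFSE(oct) = -0.8Δₒ = -12304 cm⁻¹.
Tetrahedral e^2 t2^0 gives -1.2Δₜ = -1.2 × (4/9) × 15380 = -8203 cm⁻¹.
OSPE = -12304 − (-8203) = -4101 cm⁻¹.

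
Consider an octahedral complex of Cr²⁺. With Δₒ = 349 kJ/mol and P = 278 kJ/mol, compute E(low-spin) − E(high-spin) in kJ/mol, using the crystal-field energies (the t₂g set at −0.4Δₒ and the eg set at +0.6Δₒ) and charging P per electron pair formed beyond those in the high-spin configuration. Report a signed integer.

-71

Cr is in group 6, so Cr²⁺ is d⁴ (6 − 2 = 4).
In the high-spin limit (t₂g³ eg¹) the orbital term is -0.6Δₒ = -209 kJ/mol, with no excess pairing.
For low-spin the configuration is t₂g⁴ eg⁰: orbital energy -1.6 × 349 = -558 kJ/mol, and 1 additional pair relative to high-spin adds 278 kJ/mol, giving -280 kJ/mol.
E(LS) − E(HS) = -280 − (-209) = -71 kJ/mol.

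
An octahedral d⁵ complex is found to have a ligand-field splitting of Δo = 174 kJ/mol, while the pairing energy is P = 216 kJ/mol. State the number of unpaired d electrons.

5

With Δo < P the complex is high-spin.
Filling d⁵ accordingly: t₂g³ eg².
Unpaired electrons: 5.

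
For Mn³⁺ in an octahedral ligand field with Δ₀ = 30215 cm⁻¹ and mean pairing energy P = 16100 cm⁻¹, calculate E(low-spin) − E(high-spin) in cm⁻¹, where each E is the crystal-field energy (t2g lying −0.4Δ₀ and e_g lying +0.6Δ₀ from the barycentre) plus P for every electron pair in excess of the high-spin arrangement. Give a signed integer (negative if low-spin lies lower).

Mn is in group 7, so Mn³⁺ is d⁴ (7 − 3 = 4).
In the high-spin limit (t2g^3 e_g^1) the orbital term is -0.6Δ₀ = -18129 cm⁻¹, with no excess pairing.
Low-spin: t2g^4 e_g^0, orbital CFSE = -1.6Δ₀ = -48344 cm⁻¹; plus 1 excess pair × P = +16100 cm⁻¹; total -32244 cm⁻¹.
The difference is -32244 − (-18129) = -14115 cm⁻¹, so low-spin lies lower.

-14115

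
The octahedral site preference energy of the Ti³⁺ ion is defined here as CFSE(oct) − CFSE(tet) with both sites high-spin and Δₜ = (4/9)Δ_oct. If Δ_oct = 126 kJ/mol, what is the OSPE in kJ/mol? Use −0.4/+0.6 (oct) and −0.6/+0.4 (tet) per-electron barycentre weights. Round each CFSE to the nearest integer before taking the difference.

-16

Ti sits in group 4; removing 3 electrons leaves Ti³⁺ with 4 − 3 = 1 d electrons.
Octahedral high-spin t₂g¹ eg⁰: CFSE = -0.4 × 126 = -50 kJ/mol.
In a tetrahedral site the filling is e¹ t₂⁰: CFSE(tet) = -0.6Δₜ = -0.6 × (4/9)(126) = -34 kJ/mol.
OSPE = CFSE(oct) − CFSE(tet) = -50 − (-34) = -16 kJ/mol.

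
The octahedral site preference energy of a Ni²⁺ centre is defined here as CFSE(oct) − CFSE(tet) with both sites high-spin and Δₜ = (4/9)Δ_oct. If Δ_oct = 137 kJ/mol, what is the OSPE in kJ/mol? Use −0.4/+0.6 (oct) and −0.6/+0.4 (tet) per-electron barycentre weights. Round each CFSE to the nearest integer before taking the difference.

-115

Ni sits in group 10; removing 2 electrons leaves Ni²⁺ with 10 − 2 = 8 d electrons.
In an octahedral site d⁸ (HS) is t₂g⁶ eg², giving CFSE(oct) = -1.2Δ_oct = -164 kJ/mol.
Tetrahedral: e⁴ t₂⁴, CFSE = 4(−0.6) + 4(+0.4) = -0.8Δₜ = -0.8 × (4/9) × 137 = -49 kJ/mol.
OSPE = CFSE(oct) − CFSE(tet) = -164 − (-49) = -115 kJ/mol.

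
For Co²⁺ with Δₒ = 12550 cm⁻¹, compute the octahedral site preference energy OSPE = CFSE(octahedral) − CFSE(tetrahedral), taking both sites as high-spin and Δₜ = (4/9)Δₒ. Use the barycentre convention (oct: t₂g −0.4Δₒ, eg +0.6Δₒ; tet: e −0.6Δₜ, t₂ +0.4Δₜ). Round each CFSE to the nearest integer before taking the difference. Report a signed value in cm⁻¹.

Co is in group 9, so Co²⁺ is d⁷ (9 − 2 = 7).
Octahedral (high-spin): t₂g⁵ eg², CFSE = 5(−0.4) + 2(+0.6) = -0.8Δₒ = -0.8 × 12550 = -10040 cm⁻¹.
In a tetrahedral site the filling is e⁴ t₂³: CFSE(tet) = -1.2Δₜ = -1.2 × (4/9)(12550) = -6693 cm⁻¹.
OSPE = -10040 − (-6693) = -3347 cm⁻¹.

-3347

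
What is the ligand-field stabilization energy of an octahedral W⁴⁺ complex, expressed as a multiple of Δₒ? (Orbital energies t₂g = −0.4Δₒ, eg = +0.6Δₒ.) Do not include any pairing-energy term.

-0.8 Δₒ

W sits in group 6; removing 4 electrons leaves W⁴⁺ with 6 − 4 = 2 d electrons.
Configuration: t₂g² eg⁰.
CFSE = 2(-0.4Δₒ) + 0(0.6Δₒ) = -0.8Δₒ + 0.0Δₒ = -0.8Δₒ.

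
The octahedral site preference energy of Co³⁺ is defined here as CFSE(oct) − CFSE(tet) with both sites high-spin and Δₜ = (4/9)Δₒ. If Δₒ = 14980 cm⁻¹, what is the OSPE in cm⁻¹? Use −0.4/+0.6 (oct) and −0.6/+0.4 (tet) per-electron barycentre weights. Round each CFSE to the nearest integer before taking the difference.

Co is in group 9, so Co³⁺ is d⁶ (9 − 3 = 6).
Octahedral (high-spin): t2g^4 e_g^2, CFSE = 4(−0.4) + 2(+0.6) = -0.4Δₒ = -0.4 × 14980 = -5992 cm⁻¹.
Tetrahedral: e^3 t2^3, CFSE = 3(−0.6) + 3(+0.4) = -0.6Δₜ = -0.6 × (4/9) × 14980 = -3995 cm⁻¹.
OSPE = CFSE(oct) − CFSE(tet) = -5992 − (-3995) = -1997 cm⁻¹.

-1997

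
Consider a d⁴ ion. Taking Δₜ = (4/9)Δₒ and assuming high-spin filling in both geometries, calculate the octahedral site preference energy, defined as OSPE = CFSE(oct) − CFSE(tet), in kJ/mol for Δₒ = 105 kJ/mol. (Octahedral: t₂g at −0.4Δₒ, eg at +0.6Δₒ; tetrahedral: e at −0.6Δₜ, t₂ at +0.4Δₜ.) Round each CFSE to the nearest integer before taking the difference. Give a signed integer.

Octahedral high-spin t2g^3 e_g^1: CFSE = -0.6 × 105 = -63 kJ/mol.
Tetrahedral: e^2 t2^2, CFSE = 2(−0.6) + 2(+0.4) = -0.4Δₜ = -0.4 × (4/9) × 105 = -19 kJ/mol.
OSPE = CFSE(oct) − CFSE(tet) = -63 − (-19) = -44 kJ/mol.

-44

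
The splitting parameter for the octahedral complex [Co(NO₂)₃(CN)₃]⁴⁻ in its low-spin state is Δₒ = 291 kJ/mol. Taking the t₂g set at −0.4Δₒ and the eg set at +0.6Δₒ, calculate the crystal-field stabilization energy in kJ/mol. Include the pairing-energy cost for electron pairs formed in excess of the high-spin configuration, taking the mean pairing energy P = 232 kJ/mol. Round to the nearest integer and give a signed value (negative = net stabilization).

-292

Ligand charges: 3×(-1) from NO₂⁻ and 3×(-1) from CN⁻ sum to -6; with overall charge -4, Co is +2.
Co is in group 9, so Co²⁺ is d⁷ (9 − 2 = 7).
Configuration: t₂g⁶ eg¹.
CFSE(orbital) = 6×(-0.4Δₒ) + 1×(0.6Δₒ) = -1.8Δₒ; with Δₒ = 291 kJ/mol that is -524 kJ/mol.
Pairing penalty: 3 pairs vs 2 in the high-spin reference → 1 extra × P = 232 kJ/mol.
Combining: -524 + 232 = -292 kJ/mol.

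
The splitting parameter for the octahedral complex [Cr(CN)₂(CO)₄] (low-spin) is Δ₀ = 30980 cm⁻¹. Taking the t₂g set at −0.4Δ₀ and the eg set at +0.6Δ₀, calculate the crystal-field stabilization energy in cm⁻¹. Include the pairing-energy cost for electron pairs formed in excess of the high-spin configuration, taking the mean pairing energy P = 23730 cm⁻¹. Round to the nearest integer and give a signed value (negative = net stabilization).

Ligand charges: 2×(-1) from CN⁻ and 4×(+0) from CO sum to -2; with overall charge +0, Cr is +2.
Cr sits in group 6; removing 2 electrons leaves Cr²⁺ with 6 − 2 = 4 d electrons.
Configuration: t₂g⁴ eg⁰.
Orbital CFSE = 4(-0.4) + 0(0.6) = -1.6Δ₀ = -1.6 × 30980 = -49568 cm⁻¹.
Relative to high-spin t₂g³ eg¹ (0 paired), the low-spin configuration has 1 additional pair, contributing +1 × 23730 = +23730 cm⁻¹.
Overall CFSE = -49568 + 23730 = -25838 cm⁻¹.

-25838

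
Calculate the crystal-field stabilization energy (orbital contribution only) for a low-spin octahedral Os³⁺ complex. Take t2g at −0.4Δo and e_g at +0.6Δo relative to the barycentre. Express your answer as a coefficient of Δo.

-2.0 Δo

Os³⁺: group 8, so d-count = 8 − 3 = 5.
Configuration: t2g^5 e_g^0.
CFSE = 5(-0.4Δo) + 0(0.6Δo) = -2.0Δo + 0.0Δo = -2.0Δo.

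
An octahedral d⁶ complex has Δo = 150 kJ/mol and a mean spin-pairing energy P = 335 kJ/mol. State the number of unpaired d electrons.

Δo < P, so pairing is avoided: the ground state is high-spin.
Filling d⁶ accordingly: t2g^4 e_g^2.
Unpaired electrons: 4.

4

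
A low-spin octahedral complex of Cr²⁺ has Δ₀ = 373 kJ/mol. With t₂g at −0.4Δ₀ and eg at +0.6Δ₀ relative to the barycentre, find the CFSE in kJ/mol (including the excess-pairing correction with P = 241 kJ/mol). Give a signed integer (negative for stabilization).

-356

Cr²⁺: group 6, so d-count = 6 − 2 = 4.
The d⁴ electrons fill as t₂g⁴ eg⁰.
Orbital CFSE = 4(-0.4) + 0(0.6) = -1.6Δ₀ = -1.6 × 373 = -597 kJ/mol.
High-spin d⁴ would be t₂g³ eg¹ with 0 pairs; low-spin has 1, so 1 excess pair costs +1P = +241 kJ/mol.
Combining: -597 + 241 = -356 kJ/mol.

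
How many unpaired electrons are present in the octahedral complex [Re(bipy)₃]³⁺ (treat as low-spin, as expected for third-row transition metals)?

bipy is neutral, so the +3 overall charge sits on Re: oxidation state +3.
Re is in group 7, so Re³⁺ is d⁴ (7 − 3 = 4).
Configuration: t2g^4 e_g^0, giving 2 unpaired electrons.

2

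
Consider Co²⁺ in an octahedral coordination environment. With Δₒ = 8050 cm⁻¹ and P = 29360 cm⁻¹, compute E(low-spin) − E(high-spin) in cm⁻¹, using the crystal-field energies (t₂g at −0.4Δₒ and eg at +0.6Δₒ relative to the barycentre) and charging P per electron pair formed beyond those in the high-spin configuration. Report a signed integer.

21310

Co sits in group 9; removing 2 electrons leaves Co²⁺ with 9 − 2 = 7 d electrons.
High-spin: t₂g⁵ eg², CFSE = -0.8Δₒ = -6440 cm⁻¹.
Low-spin t₂g⁶ eg¹ gives -1.8Δₒ = -14490 cm⁻¹, but forming 1 extra pair costs 1P = 29360 cm⁻¹, so E(LS) = -14490 + 29360 = 14870 cm⁻¹.
Thus E(LS) − E(HS) = 21310 cm⁻¹.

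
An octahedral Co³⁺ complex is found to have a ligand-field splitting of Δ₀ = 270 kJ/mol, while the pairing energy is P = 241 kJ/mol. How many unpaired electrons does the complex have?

0

Group 9 minus oxidation state +3 gives a d⁶ configuration for Co³⁺.
With Δ₀ > P the complex is low-spin.
Configuration: t₂g⁶ eg⁰.
Unpaired electrons: 0.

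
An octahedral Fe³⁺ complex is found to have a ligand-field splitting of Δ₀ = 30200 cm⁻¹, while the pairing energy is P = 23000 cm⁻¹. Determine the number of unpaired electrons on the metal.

Fe³⁺: group 8, so d-count = 8 − 3 = 5.
Since Δ₀ = 30200 cm⁻¹ > P = 23000 cm⁻¹, the complex adopts the low-spin configuration.
Filling d⁵ accordingly: t₂g⁵ eg⁰.
Unpaired electrons: 1.

1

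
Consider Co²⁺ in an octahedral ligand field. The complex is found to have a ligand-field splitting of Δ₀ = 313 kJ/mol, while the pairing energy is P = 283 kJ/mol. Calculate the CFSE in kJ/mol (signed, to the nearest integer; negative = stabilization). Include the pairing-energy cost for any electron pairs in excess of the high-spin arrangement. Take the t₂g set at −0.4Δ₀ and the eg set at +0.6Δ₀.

Co²⁺: group 9, so d-count = 9 − 2 = 7.
Δ₀ > P, so pairing is preferred: the ground state is low-spin.
That gives t₂g⁶ eg¹.
Orbital CFSE = -1.8Δ₀ = -1.8 × 313 = -563 kJ/mol.
Excess pairs vs high-spin: 3 − 2 = 1; pairing cost = +283 kJ/mol.
Net CFSE = -563 + 283 = -280 kJ/mol.

-280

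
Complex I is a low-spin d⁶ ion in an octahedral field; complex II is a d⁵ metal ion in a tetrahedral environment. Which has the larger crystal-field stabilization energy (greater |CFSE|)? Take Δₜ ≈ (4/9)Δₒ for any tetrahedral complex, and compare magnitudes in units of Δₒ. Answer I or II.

I

I: t₂g⁶ eg⁰, CFSE = -2.4Δₒ.
II: Tetrahedral splitting is small, so the complex is high-spin; e² t₂³, CFSE = 0.0Δₜ ≈ 0.00Δₒ.
So I has the larger |CFSE|.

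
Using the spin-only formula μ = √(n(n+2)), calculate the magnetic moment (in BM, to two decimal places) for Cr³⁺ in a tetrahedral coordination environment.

Group 6 minus oxidation state +3 gives a d³ configuration for Cr³⁺.
Tetrahedral splitting is small, so the complex is high-spin.
Configuration: e² t₂¹ → 3 unpaired electrons.
μ(spin-only) = √[3(3+2)] = √15 ≈ 3.87 BM.

3.87 BM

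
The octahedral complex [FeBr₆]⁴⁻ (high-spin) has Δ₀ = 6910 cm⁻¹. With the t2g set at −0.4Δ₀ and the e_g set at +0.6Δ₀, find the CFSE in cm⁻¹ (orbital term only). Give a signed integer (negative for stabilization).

-2764

Each Br⁻ contributes -1; 6 × (-1) = -6. With overall charge -4, Fe is in the +2 oxidation state.
Fe sits in group 8; removing 2 electrons leaves Fe²⁺ with 8 − 2 = 6 d electrons.
Configuration: t2g^4 e_g^2.
CFSE(orbital) = 4×(-0.4Δ₀) + 2×(0.6Δ₀) = -0.4Δ₀; with Δ₀ = 6910 cm⁻¹ that is -2764 cm⁻¹.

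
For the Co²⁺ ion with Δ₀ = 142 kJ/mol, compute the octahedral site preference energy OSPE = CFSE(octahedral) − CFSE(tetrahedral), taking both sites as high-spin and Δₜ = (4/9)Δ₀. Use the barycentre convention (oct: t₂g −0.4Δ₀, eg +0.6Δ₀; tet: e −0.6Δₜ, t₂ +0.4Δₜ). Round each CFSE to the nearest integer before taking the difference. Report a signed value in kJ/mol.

Co²⁺: group 9, so d-count = 9 − 2 = 7.
Octahedral high-spin t₂g⁵ eg²: CFSE = -0.8 × 142 = -114 kJ/mol.
Tetrahedral: e⁴ t₂³, CFSE = 4(−0.6) + 3(+0.4) = -1.2Δₜ = -1.2 × (4/9) × 142 = -76 kJ/mol.
OSPE = -114 − (-76) = -38 kJ/mol.

-38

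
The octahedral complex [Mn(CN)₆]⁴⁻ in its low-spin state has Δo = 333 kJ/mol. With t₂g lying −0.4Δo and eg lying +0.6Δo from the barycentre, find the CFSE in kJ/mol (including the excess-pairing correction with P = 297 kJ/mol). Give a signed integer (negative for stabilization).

-72

Each CN⁻ contributes -1; 6 × (-1) = -6. With overall charge -4, Mn is in the +2 oxidation state.
Group 7 minus oxidation state +2 gives a d⁵ configuration for Mn²⁺.
Configuration: t₂g⁵ eg⁰.
The orbital stabilization is -2.0Δo = -2.0 × 333 = -666 kJ/mol.
Pairing penalty: 2 pairs vs 0 in the high-spin reference → 2 extra × P = 594 kJ/mol.
Overall CFSE = -666 + 594 = -72 kJ/mol.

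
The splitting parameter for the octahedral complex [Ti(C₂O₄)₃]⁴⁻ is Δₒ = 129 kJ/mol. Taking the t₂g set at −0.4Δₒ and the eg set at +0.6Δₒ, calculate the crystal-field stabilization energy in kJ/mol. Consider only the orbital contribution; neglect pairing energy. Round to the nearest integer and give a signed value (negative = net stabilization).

-103

Each C₂O₄²⁻ contributes -2; 3 × (-2) = -6. With overall charge -4, Ti is in the +2 oxidation state.
Ti²⁺: group 4, so d-count = 4 − 2 = 2.
For octahedral d² the high- and low-spin configurations coincide.
Configuration: t₂g² eg⁰.
CFSE(orbital) = 2×(-0.4Δₒ) + 0×(0.6Δₒ) = -0.8Δₒ; with Δₒ = 129 kJ/mol that is -103 kJ/mol.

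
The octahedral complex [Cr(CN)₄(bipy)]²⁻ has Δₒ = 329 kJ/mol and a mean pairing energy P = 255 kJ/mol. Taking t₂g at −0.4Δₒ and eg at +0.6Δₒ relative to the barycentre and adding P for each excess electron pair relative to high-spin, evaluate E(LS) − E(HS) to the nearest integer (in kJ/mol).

Ligand charges: 4×(-1) from CN⁻ and 1×(+0) from bipy sum to -4; with overall charge -2, Cr is +2.
Cr is in group 6, so Cr²⁺ is d⁴ (6 − 2 = 4).
High-spin: t₂g³ eg¹, CFSE = -0.6Δₒ = -197 kJ/mol.
Low-spin t₂g⁴ eg⁰ gives -1.6Δₒ = -526 kJ/mol, but forming 1 extra pair costs 1P = 255 kJ/mol, so E(LS) = -526 + 255 = -271 kJ/mol.
The difference is -271 − (-197) = -74 kJ/mol, so low-spin lies lower.

-74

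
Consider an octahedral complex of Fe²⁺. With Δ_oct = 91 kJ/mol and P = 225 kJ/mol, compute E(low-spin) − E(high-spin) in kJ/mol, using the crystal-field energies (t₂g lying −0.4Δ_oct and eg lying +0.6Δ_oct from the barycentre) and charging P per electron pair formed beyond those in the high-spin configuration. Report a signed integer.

Fe sits in group 8; removing 2 electrons leaves Fe²⁺ with 8 − 2 = 6 d electrons.
In the high-spin limit (t₂g⁴ eg²) the orbital term is -0.4Δ_oct = -36 kJ/mol, with no excess pairing.
Low-spin t₂g⁶ eg⁰ gives -2.4Δ_oct = -218 kJ/mol, but forming 2 extra pairs costs 2P = 450 kJ/mol, so E(LS) = -218 + 450 = 232 kJ/mol.
E(LS) − E(HS) = 232 − (-36) = 268 kJ/mol.

268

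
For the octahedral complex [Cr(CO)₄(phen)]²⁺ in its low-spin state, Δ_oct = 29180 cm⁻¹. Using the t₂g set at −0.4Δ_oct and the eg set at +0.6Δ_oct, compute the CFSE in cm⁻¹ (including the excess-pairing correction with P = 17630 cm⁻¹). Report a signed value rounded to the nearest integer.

Ligand charges: 4×(+0) from CO and 1×(+0) from phen sum to +0; with overall charge +2, Cr is +2.
Group 6 minus oxidation state +2 gives a d⁴ configuration for Cr²⁺.
Configuration: t₂g⁴ eg⁰.
The orbital stabilization is -1.6Δ_oct = -1.6 × 29180 = -46688 cm⁻¹.
Relative to high-spin t₂g³ eg¹ (0 paired), the low-spin configuration has 1 additional pair, contributing +1 × 17630 = +17630 cm⁻¹.
Net CFSE = -46688 + 17630 = -29058 cm⁻¹.

-29058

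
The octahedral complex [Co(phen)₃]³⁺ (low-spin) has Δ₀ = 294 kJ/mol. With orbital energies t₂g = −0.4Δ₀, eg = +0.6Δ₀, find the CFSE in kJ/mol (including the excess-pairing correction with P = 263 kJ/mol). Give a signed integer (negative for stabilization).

phen is neutral, so the +3 overall charge sits on Co: oxidation state +3.
Group 9 minus oxidation state +3 gives a d⁶ configuration for Co³⁺.
Electron filling gives t₂g⁶ eg⁰.
CFSE(orbital) = 6×(-0.4Δ₀) + 0×(0.6Δ₀) = -2.4Δ₀; with Δ₀ = 294 kJ/mol that is -706 kJ/mol.
Pairing penalty: 3 pairs vs 1 in the high-spin reference → 2 extra × P = 526 kJ/mol.
Combining: -706 + 526 = -180 kJ/mol.

-180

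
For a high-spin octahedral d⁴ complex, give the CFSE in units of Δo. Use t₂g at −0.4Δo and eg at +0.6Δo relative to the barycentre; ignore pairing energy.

-0.6 Δo

Configuration: t₂g³ eg¹.
CFSE = 3(-0.4Δo) + 1(0.6Δo) = -1.2Δo + 0.6Δo = -0.6Δo.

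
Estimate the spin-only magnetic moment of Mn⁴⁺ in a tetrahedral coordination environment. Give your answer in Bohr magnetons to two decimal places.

3.87 Bohr magnetons

Mn is in group 7, so Mn⁴⁺ is d³ (7 − 4 = 3).
Tetrahedral fields are weak (Δₜ ≈ 4/9 Δₒ), so electrons fill high-spin.
Configuration: e² t₂¹ → 3 unpaired electrons.
μ(spin-only) = √[3(3+2)] = √15 ≈ 3.87 Bohr magnetons.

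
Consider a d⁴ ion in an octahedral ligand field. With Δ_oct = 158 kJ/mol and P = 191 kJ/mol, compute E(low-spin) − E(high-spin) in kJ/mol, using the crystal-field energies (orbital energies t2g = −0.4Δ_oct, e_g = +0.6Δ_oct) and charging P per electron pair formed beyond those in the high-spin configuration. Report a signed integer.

33

In the high-spin limit (t2g^3 e_g^1) the orbital term is -0.6Δ_oct = -95 kJ/mol, with no excess pairing.
Low-spin t2g^4 e_g^0 gives -1.6Δ_oct = -253 kJ/mol, but forming 1 extra pair costs 1P = 191 kJ/mol, so E(LS) = -253 + 191 = -62 kJ/mol.
The difference is -62 − (-95) = 33 kJ/mol, so high-spin lies lower.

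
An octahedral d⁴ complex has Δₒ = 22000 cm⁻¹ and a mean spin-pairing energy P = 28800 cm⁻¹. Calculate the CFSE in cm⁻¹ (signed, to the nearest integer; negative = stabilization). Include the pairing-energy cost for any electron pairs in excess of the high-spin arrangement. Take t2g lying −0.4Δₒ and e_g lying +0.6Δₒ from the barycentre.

-13200

Here Δₒ < P (22000 < 28800), so the high-spin state is favoured.
Filling d⁴ accordingly: t2g^3 e_g^1.
Orbital CFSE = -0.6Δₒ = -0.6 × 22000 = -13200 cm⁻¹.
High-spin has no excess pairs, so no pairing correction applies.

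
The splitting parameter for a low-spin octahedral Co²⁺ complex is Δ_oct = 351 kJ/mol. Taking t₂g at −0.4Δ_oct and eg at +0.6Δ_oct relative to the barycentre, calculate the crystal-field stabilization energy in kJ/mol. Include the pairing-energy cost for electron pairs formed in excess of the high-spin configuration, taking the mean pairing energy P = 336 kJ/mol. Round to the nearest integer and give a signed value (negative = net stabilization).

Co sits in group 9; removing 2 electrons leaves Co²⁺ with 9 − 2 = 7 d electrons.
Configuration: t₂g⁶ eg¹.
The orbital stabilization is -1.8Δ_oct = -1.8 × 351 = -632 kJ/mol.
High-spin d⁷ would be t₂g⁵ eg² with 2 pairs; low-spin has 3, so 1 excess pair costs +1P = +336 kJ/mol.
Combining: -632 + 336 = -296 kJ/mol.

-296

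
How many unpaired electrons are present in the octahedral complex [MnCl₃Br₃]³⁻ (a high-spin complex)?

Ligand charges: 3×(-1) from Cl⁻ and 3×(-1) from Br⁻ sum to -6; with overall charge -3, Mn is +3.
Mn³⁺: group 7, so d-count = 7 − 3 = 4.
Configuration: t₂g³ eg¹, giving 4 unpaired electrons.

4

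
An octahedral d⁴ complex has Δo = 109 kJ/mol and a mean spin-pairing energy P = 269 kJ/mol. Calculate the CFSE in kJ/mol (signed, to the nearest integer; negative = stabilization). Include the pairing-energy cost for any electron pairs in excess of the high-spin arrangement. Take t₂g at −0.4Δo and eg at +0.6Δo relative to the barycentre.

Here Δo < P (109 < 269), so the high-spin state is favoured.
Filling d⁴ accordingly: t₂g³ eg¹.
Orbital CFSE = -0.6Δo = -0.6 × 109 = -65 kJ/mol.
High-spin has no excess pairs, so no pairing correction applies.

-65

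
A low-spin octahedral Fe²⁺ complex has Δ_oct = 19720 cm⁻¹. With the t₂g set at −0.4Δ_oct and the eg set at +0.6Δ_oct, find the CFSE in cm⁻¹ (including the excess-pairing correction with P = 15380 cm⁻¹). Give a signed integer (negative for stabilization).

-16568

Fe is in group 8, so Fe²⁺ is d⁶ (8 − 2 = 6).
Electron filling gives t₂g⁶ eg⁰.
The orbital stabilization is -2.4Δ_oct = -2.4 × 19720 = -47328 cm⁻¹.
Relative to high-spin t₂g⁴ eg² (1 paired), the low-spin configuration has 2 additional pairs, contributing +2 × 15380 = +30760 cm⁻¹.
Net CFSE = -47328 + 30760 = -16568 cm⁻¹.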